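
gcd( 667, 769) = 1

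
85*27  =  2295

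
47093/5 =9418+3/5 = 9418.60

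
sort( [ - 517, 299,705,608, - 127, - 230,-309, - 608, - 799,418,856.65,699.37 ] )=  [ - 799, -608, -517 ,- 309, - 230,-127,299,418,608,699.37,705,856.65 ]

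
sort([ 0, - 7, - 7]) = [ - 7 , - 7,0]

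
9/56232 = 1/6248  =  0.00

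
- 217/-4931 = 217/4931 = 0.04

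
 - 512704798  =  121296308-634001106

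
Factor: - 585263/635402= - 2^( - 1) * 7^1*83609^1*317701^( - 1)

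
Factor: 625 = 5^4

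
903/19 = 47+10/19 = 47.53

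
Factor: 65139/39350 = 2^( - 1)*3^1 * 5^( - 2)*787^( - 1)*21713^1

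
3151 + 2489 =5640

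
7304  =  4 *1826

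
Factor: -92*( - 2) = 2^3 * 23^1=184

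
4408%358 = 112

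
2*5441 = 10882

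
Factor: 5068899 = 3^4*11^1*5689^1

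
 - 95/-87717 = 95/87717 = 0.00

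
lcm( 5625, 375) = 5625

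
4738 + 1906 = 6644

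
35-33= 2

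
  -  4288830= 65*( - 65982) 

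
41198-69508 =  - 28310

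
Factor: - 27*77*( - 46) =2^1*3^3 * 7^1*11^1*23^1=95634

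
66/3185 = 66/3185 =0.02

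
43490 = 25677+17813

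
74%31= 12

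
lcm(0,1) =0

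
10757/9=1195+2/9 = 1195.22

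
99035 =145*683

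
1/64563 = 1/64563 = 0.00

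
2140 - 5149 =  - 3009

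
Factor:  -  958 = -2^1*479^1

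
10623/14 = 758 + 11/14= 758.79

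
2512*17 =42704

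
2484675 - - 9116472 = 11601147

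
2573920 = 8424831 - 5850911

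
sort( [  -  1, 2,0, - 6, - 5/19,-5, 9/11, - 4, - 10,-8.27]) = [  -  10,-8.27,-6,-5,-4,-1,-5/19, 0,9/11 , 2]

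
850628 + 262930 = 1113558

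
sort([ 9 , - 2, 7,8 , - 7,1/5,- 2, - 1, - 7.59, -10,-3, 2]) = [ - 10, - 7.59,  -  7, - 3 , - 2, - 2, - 1,1/5,2 , 7,8 , 9 ]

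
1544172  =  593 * 2604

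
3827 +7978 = 11805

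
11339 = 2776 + 8563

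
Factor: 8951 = 8951^1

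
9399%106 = 71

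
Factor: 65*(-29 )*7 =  - 13195=   - 5^1*7^1*13^1*29^1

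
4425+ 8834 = 13259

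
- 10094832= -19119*528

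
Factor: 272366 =2^1*23^1*31^1*191^1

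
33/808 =33/808 = 0.04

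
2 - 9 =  - 7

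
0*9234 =0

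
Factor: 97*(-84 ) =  - 2^2*3^1*7^1 * 97^1  =  - 8148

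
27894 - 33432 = - 5538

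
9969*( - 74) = - 737706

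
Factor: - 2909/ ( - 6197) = 2909^1*6197^( - 1)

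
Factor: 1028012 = 2^2*257003^1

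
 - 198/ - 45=4 + 2/5 = 4.40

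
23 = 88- 65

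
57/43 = 57/43 = 1.33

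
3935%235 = 175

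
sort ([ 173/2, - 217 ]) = [ - 217,173/2]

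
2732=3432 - 700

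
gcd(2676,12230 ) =2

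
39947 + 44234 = 84181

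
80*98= 7840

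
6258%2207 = 1844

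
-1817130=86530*( - 21)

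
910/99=910/99 = 9.19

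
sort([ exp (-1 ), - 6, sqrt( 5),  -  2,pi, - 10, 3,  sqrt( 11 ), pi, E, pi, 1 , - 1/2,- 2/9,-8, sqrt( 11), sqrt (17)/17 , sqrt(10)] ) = [-10,-8, - 6,-2, - 1/2,-2/9, sqrt (17) /17, exp(-1), 1,sqrt(5 )  ,  E, 3 , pi, pi,pi,sqrt ( 10),sqrt( 11), sqrt (11)] 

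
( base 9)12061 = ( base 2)1111110001010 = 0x1F8A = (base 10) 8074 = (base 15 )25D4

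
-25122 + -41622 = -66744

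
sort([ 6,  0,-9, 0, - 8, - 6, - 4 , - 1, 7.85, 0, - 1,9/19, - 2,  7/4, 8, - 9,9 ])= [-9, - 9 , - 8, - 6, - 4 ,- 2 ,-1, - 1,  0, 0, 0,9/19, 7/4,  6,7.85,8, 9] 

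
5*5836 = 29180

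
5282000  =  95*55600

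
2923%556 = 143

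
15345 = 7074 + 8271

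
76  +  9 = 85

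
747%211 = 114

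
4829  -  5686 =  - 857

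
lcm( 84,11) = 924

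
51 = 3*17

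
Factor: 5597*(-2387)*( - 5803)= 7^2*11^1*29^1*31^1*193^1 * 829^1  =  77528306317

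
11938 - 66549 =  - 54611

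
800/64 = 25/2 = 12.50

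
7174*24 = 172176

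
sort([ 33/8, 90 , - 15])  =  [ - 15, 33/8,90] 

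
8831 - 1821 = 7010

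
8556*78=667368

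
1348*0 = 0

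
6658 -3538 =3120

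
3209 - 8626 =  - 5417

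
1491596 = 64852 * 23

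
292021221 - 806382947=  - 514361726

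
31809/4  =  31809/4 = 7952.25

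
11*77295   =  850245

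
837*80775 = 67608675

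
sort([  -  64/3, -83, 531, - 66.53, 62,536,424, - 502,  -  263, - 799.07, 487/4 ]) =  [ - 799.07,  -  502,  -  263,-83, -66.53,  -  64/3,62,487/4,424,531,  536 ]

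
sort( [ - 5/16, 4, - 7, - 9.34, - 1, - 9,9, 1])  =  [ - 9.34, - 9, - 7, -1,- 5/16,1,4, 9]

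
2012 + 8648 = 10660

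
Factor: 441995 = 5^1*109^1 * 811^1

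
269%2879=269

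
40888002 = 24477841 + 16410161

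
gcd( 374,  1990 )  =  2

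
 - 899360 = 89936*( - 10)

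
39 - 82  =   - 43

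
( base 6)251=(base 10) 103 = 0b1100111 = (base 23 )4b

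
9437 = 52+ 9385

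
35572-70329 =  -34757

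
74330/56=37165/28 = 1327.32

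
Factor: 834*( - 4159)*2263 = -2^1*3^1 * 31^1  *73^1*139^1 *4159^1 = -  7849455378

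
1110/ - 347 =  - 4 + 278/347 = - 3.20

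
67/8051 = 67/8051 = 0.01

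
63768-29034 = 34734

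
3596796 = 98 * 36702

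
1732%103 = 84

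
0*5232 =0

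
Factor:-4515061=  - 23^1* 196307^1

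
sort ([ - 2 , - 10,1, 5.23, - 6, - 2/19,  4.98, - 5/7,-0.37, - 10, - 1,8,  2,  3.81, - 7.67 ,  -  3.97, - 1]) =[ - 10, - 10 , - 7.67, - 6, - 3.97, - 2,-1, - 1,  -  5/7, - 0.37, - 2/19, 1, 2,  3.81, 4.98, 5.23,8 ]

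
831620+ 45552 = 877172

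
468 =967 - 499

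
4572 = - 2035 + 6607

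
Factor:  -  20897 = -20897^1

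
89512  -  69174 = 20338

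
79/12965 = 79/12965 = 0.01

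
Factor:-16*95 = -1520 = - 2^4*5^1 * 19^1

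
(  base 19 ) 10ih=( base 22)ek2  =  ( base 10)7218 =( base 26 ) ahg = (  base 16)1C32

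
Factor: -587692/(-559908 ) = 3^ ( -2) * 7^1*103^( -1)* 139^1= 973/927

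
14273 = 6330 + 7943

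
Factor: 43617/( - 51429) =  - 67^1*  79^( - 1 ) = - 67/79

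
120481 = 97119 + 23362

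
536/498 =1 + 19/249 = 1.08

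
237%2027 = 237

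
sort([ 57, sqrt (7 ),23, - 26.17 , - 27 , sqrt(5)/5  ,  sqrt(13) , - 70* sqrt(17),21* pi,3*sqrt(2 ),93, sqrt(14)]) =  [ - 70*sqrt(17), - 27  , - 26.17 , sqrt( 5)/5,sqrt (7 ),  sqrt(13),  sqrt( 14), 3*sqrt(2),23 , 57, 21*pi , 93 ]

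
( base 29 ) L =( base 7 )30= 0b10101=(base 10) 21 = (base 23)l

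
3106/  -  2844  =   - 1553/1422 = - 1.09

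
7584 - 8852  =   - 1268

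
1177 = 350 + 827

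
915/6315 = 61/421= 0.14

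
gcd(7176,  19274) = 46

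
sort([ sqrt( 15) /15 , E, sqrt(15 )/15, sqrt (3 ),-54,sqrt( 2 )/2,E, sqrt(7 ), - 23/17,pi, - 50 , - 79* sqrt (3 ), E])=[ - 79*sqrt( 3 ), - 54 , - 50, - 23/17 , sqrt(15)/15 , sqrt( 15) /15, sqrt(2)/2 , sqrt( 3 ),sqrt( 7 ) , E,E , E , pi ]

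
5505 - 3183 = 2322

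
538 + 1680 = 2218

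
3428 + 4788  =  8216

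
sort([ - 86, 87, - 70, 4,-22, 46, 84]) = [ - 86, - 70,-22, 4,46,84, 87] 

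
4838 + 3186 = 8024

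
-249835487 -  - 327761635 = 77926148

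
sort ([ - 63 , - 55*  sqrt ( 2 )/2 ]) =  [ - 63, - 55 * sqrt( 2 )/2 ]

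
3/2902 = 3/2902 = 0.00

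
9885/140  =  1977/28  =  70.61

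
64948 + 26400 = 91348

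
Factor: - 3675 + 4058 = 383 = 383^1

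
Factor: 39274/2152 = 73/4 =2^( - 2)*73^1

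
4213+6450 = 10663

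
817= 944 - 127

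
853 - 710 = 143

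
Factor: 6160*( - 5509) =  - 2^4 * 5^1  *  7^2*11^1*787^1 = - 33935440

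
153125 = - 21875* ( - 7)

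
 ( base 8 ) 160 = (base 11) A2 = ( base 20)5C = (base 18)64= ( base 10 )112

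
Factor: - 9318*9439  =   - 2^1 * 3^1*1553^1 * 9439^1  =  -87952602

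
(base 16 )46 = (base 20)3a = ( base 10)70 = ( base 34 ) 22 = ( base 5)240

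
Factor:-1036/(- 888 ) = 2^( - 1 ) * 3^ (-1 )*7^1 = 7/6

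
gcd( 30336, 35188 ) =4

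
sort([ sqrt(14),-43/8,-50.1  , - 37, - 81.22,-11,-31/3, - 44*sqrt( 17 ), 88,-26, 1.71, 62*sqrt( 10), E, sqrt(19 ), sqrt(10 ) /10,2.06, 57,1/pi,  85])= [ - 44*sqrt( 17), - 81.22,-50.1,-37, - 26,-11, - 31/3 ,-43/8,sqrt( 10 ) /10, 1/pi, 1.71, 2.06, E, sqrt( 14), sqrt( 19),  57, 85,88,62*sqrt(10)]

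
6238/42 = 3119/21 = 148.52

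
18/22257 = 2/2473 = 0.00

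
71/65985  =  71/65985 = 0.00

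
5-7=-2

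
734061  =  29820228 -29086167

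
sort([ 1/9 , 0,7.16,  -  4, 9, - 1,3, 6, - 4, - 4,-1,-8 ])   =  [ - 8 , - 4, - 4 ,-4, - 1,-1,  0,1/9,  3, 6 , 7.16,9]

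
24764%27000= 24764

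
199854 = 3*66618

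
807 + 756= 1563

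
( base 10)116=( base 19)62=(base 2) 1110100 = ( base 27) 48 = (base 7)224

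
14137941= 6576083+7561858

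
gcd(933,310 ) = 1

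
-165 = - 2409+2244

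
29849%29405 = 444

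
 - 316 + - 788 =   -  1104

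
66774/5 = 66774/5 = 13354.80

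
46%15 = 1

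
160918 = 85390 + 75528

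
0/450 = 0 = 0.00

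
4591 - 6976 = -2385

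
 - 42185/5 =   -  8437 =-8437.00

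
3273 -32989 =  - 29716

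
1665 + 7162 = 8827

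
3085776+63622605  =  66708381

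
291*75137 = 21864867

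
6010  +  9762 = 15772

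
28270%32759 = 28270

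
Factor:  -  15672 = -2^3 *3^1*653^1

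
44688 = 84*532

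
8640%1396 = 264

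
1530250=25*61210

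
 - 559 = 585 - 1144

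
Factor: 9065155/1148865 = 1813031/229773 = 3^(-1) * 11^1* 191^ ( - 1) * 401^( - 1) * 164821^1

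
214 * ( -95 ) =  - 20330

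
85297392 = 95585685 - 10288293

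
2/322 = 1/161 = 0.01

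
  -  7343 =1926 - 9269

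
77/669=77/669 = 0.12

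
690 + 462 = 1152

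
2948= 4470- 1522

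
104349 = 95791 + 8558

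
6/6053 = 6/6053 =0.00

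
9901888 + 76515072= 86416960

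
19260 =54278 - 35018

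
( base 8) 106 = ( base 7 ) 130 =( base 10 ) 70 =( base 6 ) 154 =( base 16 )46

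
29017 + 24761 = 53778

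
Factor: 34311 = 3^1*  11437^1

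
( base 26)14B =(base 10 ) 791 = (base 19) 23c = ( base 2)1100010111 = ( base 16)317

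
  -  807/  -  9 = 269/3 = 89.67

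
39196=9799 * 4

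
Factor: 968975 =5^2*7^3 * 113^1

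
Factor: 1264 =2^4*79^1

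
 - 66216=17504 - 83720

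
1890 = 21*90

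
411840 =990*416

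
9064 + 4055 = 13119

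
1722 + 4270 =5992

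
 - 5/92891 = -5/92891 = - 0.00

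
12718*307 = 3904426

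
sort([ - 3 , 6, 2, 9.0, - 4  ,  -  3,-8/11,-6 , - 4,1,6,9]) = [ - 6,  -  4,- 4,-3, - 3, - 8/11,1,2, 6, 6, 9.0, 9 ]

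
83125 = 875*95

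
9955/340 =29 +19/68  =  29.28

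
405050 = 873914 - 468864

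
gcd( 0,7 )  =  7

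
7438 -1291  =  6147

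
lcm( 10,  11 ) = 110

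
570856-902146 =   -  331290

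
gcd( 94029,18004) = 1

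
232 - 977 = -745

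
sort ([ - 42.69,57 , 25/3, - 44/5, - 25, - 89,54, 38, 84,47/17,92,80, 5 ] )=[ - 89 , - 42.69, - 25, - 44/5,47/17,5, 25/3, 38,54 , 57,80,84,92]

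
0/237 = 0 = 0.00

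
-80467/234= - 344+29/234 = - 343.88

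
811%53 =16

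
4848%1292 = 972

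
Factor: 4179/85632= 1393/28544= 2^(- 7 )*7^1*199^1*223^ ( - 1) 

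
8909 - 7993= 916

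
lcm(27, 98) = 2646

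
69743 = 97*719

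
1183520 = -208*( - 5690 )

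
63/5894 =9/842 = 0.01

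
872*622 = 542384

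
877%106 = 29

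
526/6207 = 526/6207 = 0.08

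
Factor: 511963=511963^1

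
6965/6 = 1160 + 5/6 = 1160.83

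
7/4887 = 7/4887 = 0.00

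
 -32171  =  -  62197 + 30026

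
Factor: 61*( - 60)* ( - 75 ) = 2^2*3^2*5^3*61^1= 274500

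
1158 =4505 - 3347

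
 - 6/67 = - 1 + 61/67=- 0.09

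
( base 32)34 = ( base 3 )10201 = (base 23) 48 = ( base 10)100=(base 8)144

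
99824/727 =99824/727 = 137.31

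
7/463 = 7/463  =  0.02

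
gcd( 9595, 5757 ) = 1919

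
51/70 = 51/70 = 0.73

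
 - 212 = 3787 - 3999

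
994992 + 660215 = 1655207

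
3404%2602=802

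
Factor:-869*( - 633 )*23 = 3^1*11^1*23^1*79^1*211^1 = 12651771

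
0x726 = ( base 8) 3446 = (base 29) 253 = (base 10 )1830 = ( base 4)130212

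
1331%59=33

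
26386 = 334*79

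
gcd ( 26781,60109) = 1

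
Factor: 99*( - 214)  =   - 2^1 * 3^2 * 11^1*107^1 = -21186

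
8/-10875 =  - 8/10875 = - 0.00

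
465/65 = 7 + 2/13  =  7.15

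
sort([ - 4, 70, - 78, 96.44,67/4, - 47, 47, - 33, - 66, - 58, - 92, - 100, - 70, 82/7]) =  [ - 100,  -  92, - 78, - 70,  -  66, - 58 , - 47,-33, - 4, 82/7,67/4, 47, 70, 96.44]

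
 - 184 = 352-536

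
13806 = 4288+9518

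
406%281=125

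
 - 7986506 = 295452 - 8281958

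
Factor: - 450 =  - 2^1*3^2*5^2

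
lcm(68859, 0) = 0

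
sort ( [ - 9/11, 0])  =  [ - 9/11,  0 ] 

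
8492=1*8492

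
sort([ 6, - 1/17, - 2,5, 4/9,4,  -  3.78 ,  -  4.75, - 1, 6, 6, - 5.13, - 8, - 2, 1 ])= [ - 8, - 5.13,-4.75,  -  3.78, - 2,-2, - 1,-1/17, 4/9, 1,4, 5,6, 6,6]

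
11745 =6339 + 5406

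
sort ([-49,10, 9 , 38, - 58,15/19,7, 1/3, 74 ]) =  [ - 58,- 49, 1/3,15/19, 7 , 9,10 , 38,74] 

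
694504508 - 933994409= -239489901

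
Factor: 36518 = 2^1*19^1*31^2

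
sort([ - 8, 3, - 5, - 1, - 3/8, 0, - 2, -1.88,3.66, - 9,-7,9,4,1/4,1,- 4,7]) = [- 9, -8, - 7, - 5 ,-4, - 2,-1.88,-1, -3/8, 0,1/4,1, 3,3.66, 4,7, 9] 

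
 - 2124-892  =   - 3016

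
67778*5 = 338890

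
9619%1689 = 1174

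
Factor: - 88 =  - 2^3*11^1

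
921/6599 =921/6599=0.14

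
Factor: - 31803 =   -  3^1*10601^1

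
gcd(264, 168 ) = 24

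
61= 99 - 38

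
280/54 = 5  +  5/27 = 5.19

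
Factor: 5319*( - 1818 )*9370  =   - 2^2*3^5*5^1* 101^1 * 197^1*937^1 = -90607356540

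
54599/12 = 4549 + 11/12 = 4549.92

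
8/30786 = 4/15393 = 0.00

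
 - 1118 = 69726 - 70844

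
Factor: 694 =2^1* 347^1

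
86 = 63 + 23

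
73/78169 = 73/78169 = 0.00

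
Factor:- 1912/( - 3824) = 1/2  =  2^( - 1)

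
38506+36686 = 75192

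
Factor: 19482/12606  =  17/11 = 11^( - 1 )*17^1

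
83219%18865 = 7759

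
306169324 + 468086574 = 774255898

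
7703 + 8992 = 16695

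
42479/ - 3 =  - 14160 + 1/3= - 14159.67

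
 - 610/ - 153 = 610/153 = 3.99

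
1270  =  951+319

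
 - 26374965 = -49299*535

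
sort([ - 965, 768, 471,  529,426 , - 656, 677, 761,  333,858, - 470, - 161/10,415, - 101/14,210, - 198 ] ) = [ - 965, - 656, - 470, - 198, -161/10,-101/14, 210,333,415,426, 471,529, 677,761 , 768, 858 ]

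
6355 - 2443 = 3912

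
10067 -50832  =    -  40765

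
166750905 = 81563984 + 85186921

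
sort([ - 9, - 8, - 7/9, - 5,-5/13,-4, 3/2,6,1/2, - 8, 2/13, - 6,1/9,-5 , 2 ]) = [-9 , -8, - 8, - 6,-5, - 5, - 4, - 7/9, - 5/13,1/9,2/13, 1/2,3/2, 2,6 ]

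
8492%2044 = 316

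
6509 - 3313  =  3196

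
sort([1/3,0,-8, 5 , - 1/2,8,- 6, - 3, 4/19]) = [ - 8,  -  6,-3, - 1/2, 0,4/19, 1/3, 5, 8]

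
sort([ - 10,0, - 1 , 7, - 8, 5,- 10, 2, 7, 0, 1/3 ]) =[ - 10,  -  10, - 8,  -  1, 0,0,1/3 , 2, 5,7,7]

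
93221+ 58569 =151790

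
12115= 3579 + 8536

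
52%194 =52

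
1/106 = 1/106 = 0.01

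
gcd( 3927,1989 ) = 51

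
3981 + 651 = 4632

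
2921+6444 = 9365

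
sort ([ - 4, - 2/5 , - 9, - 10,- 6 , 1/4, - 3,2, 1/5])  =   [ - 10 , - 9, - 6,-4,-3, - 2/5,1/5,  1/4,2]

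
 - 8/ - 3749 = 8/3749 =0.00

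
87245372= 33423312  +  53822060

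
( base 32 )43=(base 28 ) 4J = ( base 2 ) 10000011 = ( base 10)131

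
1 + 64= 65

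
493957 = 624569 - 130612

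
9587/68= 9587/68   =  140.99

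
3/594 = 1/198 = 0.01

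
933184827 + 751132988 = 1684317815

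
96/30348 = 8/2529 = 0.00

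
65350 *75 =4901250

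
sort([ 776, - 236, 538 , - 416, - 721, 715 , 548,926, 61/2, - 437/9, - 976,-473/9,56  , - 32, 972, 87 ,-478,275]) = [ - 976, - 721,-478,  -  416 , - 236,-473/9, - 437/9, -32, 61/2, 56, 87,275, 538,  548 , 715,776, 926, 972]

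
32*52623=1683936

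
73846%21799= 8449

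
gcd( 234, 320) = 2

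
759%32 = 23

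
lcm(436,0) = 0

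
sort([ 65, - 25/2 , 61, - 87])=[- 87,  -  25/2,61,65]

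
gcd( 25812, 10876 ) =4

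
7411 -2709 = 4702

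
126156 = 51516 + 74640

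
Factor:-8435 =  - 5^1 * 7^1*241^1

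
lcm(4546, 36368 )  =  36368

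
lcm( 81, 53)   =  4293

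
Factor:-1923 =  - 3^1 * 641^1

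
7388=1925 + 5463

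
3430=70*49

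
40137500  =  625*64220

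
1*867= 867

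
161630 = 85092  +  76538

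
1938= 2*969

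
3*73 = 219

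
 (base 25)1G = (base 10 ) 41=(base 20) 21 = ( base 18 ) 25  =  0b101001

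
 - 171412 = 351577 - 522989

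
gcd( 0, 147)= 147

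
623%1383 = 623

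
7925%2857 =2211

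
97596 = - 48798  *( - 2)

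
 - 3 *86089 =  - 258267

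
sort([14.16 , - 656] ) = [ - 656,14.16 ]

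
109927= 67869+42058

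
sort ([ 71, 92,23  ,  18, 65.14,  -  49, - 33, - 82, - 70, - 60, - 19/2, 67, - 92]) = [ - 92, - 82,  -  70, - 60, - 49 , - 33 , - 19/2, 18, 23 , 65.14, 67 , 71, 92 ] 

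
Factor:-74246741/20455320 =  - 2^( - 3)*3^ (-1)*5^( - 1)*263^1*373^( - 1)*457^( - 1) * 282307^1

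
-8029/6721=-8029/6721 = - 1.19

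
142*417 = 59214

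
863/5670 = 863/5670 = 0.15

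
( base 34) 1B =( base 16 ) 2d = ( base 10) 45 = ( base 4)231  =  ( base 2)101101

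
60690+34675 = 95365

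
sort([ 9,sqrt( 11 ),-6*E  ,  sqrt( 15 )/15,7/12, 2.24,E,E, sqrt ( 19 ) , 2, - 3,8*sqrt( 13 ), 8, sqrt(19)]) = [ - 6*E, - 3, sqrt( 15)/15,7/12, 2,2.24,E, E,sqrt(11 ) , sqrt( 19),sqrt(19),8,9,8*sqrt(13 )]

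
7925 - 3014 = 4911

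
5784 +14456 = 20240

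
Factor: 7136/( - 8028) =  - 8/9=-  2^3*3^(-2 ) 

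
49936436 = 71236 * 701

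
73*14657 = 1069961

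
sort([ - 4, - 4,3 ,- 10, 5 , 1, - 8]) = [ - 10,  -  8,  -  4 , -4,1 , 3, 5 ] 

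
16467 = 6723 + 9744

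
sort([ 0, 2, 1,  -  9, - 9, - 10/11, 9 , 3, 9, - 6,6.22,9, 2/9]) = [- 9, - 9, - 6,-10/11, 0, 2/9,  1, 2, 3,6.22,9, 9  ,  9 ]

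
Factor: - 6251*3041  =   - 19009291 = - 7^1*19^1*47^1*3041^1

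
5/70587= 5/70587= 0.00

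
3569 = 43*83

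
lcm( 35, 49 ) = 245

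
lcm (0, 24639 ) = 0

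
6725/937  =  7 + 166/937 = 7.18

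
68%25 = 18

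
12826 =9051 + 3775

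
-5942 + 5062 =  - 880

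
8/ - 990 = -4/495 = - 0.01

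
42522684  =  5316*7999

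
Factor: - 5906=-2^1*2953^1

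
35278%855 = 223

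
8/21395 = 8/21395 = 0.00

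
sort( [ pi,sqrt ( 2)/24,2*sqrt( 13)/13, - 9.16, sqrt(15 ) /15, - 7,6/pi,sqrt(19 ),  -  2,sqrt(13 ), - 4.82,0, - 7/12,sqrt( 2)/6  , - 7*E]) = [ - 7 * E, - 9.16, - 7, - 4.82, - 2, - 7/12, 0,sqrt ( 2)/24,sqrt(2 ) /6,sqrt( 15) /15,2 * sqrt(13 ) /13, 6/pi,  pi,sqrt( 13),sqrt( 19 )]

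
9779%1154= 547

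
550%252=46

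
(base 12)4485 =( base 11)577a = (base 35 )66T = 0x1DA5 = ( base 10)7589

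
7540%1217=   238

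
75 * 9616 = 721200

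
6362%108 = 98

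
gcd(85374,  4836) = 186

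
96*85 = 8160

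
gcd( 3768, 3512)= 8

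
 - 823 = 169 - 992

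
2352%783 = 3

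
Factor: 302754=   2^1*3^1*50459^1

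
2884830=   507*5690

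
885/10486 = 885/10486 = 0.08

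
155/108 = 1 + 47/108 = 1.44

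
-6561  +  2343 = -4218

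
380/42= 190/21=9.05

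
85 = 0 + 85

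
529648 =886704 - 357056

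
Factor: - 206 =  -2^1*103^1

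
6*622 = 3732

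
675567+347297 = 1022864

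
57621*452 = 26044692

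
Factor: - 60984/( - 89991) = 616/909 = 2^3*3^( - 2)*7^1*11^1*101^( - 1 ) 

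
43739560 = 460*95086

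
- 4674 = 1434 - 6108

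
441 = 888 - 447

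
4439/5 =4439/5 =887.80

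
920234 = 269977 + 650257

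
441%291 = 150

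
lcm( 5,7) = 35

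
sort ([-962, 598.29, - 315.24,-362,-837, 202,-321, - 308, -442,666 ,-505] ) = [ - 962, - 837,-505,-442, - 362, - 321 , - 315.24, - 308, 202, 598.29, 666 ] 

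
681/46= 681/46 = 14.80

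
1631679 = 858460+773219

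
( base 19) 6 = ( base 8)6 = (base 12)6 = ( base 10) 6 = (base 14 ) 6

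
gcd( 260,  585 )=65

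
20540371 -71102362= - 50561991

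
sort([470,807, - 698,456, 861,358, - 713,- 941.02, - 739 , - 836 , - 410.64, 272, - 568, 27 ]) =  [ - 941.02,-836, - 739, - 713, - 698, - 568, -410.64,27, 272,358,  456,470, 807,861]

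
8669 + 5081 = 13750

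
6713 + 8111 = 14824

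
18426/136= 135+33/68 = 135.49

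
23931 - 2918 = 21013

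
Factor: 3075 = 3^1 *5^2*41^1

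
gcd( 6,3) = 3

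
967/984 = 967/984  =  0.98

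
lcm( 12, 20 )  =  60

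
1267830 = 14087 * 90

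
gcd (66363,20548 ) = 11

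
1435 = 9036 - 7601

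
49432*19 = 939208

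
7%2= 1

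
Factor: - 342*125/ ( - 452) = 2^( - 1) * 3^2*5^3*19^1*113^( - 1)  =  21375/226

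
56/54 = 28/27 =1.04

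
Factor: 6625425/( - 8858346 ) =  - 2208475/2952782= -2^(  -  1 )*5^2 * 7^( - 1)*88339^1*210913^(-1) 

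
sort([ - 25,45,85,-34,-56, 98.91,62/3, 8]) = [ - 56,-34, - 25,8  ,  62/3 , 45 , 85,98.91 ]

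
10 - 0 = 10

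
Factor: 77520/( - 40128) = -2^( - 2 )*5^1 * 11^ ( - 1)*17^1 = - 85/44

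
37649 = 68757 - 31108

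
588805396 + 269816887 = 858622283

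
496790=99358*5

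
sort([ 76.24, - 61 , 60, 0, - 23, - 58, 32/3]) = [ - 61, - 58, - 23,0 , 32/3,60, 76.24 ] 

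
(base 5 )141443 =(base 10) 5873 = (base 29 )6SF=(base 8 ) 13361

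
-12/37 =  - 12/37=- 0.32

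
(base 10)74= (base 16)4a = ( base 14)54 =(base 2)1001010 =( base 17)46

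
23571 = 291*81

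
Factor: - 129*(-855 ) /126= 2^( - 1)* 3^1*5^1*7^(  -  1 )*19^1* 43^1 = 12255/14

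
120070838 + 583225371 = 703296209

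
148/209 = 148/209= 0.71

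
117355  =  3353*35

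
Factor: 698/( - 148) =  - 349/74 = - 2^( - 1 )  *  37^( - 1 ) * 349^1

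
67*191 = 12797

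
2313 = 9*257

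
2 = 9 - 7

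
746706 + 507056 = 1253762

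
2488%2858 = 2488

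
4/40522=2/20261  =  0.00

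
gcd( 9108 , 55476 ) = 828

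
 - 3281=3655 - 6936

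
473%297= 176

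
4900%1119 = 424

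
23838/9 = 7946/3 = 2648.67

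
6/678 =1/113 = 0.01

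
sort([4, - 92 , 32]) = [-92, 4 , 32 ] 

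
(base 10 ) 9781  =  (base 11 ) 7392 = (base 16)2635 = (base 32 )9HL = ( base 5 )303111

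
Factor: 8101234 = 2^1*4050617^1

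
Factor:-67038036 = -2^2*3^1*13^1*429731^1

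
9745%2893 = 1066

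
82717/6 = 13786 + 1/6 = 13786.17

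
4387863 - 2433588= 1954275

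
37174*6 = 223044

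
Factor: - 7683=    - 3^1 * 13^1 * 197^1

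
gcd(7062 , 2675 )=107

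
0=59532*0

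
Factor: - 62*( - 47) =2914 = 2^1 *31^1 * 47^1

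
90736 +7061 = 97797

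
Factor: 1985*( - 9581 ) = - 19018285 = - 5^1 *11^1*13^1*67^1 * 397^1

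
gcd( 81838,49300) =986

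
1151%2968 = 1151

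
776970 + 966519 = 1743489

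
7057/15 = 7057/15 = 470.47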